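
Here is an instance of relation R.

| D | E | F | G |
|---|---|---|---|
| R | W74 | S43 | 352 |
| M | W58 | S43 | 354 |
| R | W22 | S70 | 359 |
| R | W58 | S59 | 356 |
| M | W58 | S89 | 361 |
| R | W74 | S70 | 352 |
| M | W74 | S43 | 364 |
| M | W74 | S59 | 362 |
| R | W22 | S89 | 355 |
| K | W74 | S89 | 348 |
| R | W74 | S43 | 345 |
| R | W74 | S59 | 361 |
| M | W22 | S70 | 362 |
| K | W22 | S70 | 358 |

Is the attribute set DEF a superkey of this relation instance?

Two distinct rows share (D=R, E=W74, F=S43), so DEF does not determine every attribute — not a superkey.

No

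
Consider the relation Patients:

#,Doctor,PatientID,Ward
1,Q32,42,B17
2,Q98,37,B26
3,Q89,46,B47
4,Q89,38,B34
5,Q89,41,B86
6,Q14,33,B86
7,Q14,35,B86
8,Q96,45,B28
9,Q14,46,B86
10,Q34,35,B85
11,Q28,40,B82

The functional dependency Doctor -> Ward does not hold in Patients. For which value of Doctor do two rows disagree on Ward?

Doctor=Q32: row 1 → Ward = B17 ✓
Doctor=Q98: row 2 → Ward = B26 ✓
Doctor=Q89: rows 3, 4, 5 → Ward takes values {B47, B34, B86} — violation
Doctor=Q14: rows 6, 7, 9 → Ward = B86, B86, B86 ✓
Doctor=Q96: row 8 → Ward = B28 ✓
Doctor=Q34: row 10 → Ward = B85 ✓
Doctor=Q28: row 11 → Ward = B82 ✓
The only Doctor value with inconsistent Ward is Doctor=Q89.

Q89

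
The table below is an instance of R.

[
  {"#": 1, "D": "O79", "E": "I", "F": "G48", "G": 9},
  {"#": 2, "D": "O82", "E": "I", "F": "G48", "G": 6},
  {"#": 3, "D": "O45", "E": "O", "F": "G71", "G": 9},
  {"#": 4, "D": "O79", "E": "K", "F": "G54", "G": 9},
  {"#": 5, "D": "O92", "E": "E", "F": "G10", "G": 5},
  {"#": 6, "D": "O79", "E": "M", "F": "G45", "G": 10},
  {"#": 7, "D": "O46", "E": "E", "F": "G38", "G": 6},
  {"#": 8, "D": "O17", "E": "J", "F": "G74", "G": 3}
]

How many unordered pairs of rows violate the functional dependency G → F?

G=9: violating pairs (1,3), (1,4), (3,4) — 3 pairs.
G=6: violating pairs (2,7) — 1 pair.

4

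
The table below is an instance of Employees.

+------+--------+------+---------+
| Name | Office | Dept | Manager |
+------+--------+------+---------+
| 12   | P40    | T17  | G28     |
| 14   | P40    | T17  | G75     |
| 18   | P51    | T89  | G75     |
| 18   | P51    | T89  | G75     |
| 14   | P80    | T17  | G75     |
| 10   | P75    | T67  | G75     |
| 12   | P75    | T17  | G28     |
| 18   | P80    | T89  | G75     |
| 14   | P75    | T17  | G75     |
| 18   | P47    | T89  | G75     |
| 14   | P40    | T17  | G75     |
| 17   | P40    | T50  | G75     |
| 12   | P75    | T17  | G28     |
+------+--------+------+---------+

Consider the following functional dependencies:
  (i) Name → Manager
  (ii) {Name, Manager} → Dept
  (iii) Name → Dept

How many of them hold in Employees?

(i) Name → Manager: every LHS value maps to a single RHS value — holds.
(ii) {Name, Manager} → Dept: every LHS value maps to a single RHS value — holds.
(iii) Name → Dept: every LHS value maps to a single RHS value — holds.
3 of the 3 dependencies hold.

3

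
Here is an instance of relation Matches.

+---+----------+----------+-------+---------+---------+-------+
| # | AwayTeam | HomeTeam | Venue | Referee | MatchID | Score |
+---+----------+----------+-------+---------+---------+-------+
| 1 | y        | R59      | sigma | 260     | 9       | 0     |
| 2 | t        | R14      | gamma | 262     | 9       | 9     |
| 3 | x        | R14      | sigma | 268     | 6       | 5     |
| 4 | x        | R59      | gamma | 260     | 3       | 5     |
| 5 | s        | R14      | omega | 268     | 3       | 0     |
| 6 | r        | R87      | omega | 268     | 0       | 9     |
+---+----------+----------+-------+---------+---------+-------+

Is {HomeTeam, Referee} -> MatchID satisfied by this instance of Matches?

No

(HomeTeam=R59, Referee=260): rows 1, 4 → MatchID takes values {9, 3} — violation
(HomeTeam=R14, Referee=262): row 2 → MatchID = 9 ✓
(HomeTeam=R14, Referee=268): rows 3, 5 → MatchID takes values {6, 3} — violation
(HomeTeam=R87, Referee=268): row 6 → MatchID = 0 ✓
Two rows agree on {HomeTeam, Referee} but differ on MatchID, so {HomeTeam, Referee} -> MatchID does not hold.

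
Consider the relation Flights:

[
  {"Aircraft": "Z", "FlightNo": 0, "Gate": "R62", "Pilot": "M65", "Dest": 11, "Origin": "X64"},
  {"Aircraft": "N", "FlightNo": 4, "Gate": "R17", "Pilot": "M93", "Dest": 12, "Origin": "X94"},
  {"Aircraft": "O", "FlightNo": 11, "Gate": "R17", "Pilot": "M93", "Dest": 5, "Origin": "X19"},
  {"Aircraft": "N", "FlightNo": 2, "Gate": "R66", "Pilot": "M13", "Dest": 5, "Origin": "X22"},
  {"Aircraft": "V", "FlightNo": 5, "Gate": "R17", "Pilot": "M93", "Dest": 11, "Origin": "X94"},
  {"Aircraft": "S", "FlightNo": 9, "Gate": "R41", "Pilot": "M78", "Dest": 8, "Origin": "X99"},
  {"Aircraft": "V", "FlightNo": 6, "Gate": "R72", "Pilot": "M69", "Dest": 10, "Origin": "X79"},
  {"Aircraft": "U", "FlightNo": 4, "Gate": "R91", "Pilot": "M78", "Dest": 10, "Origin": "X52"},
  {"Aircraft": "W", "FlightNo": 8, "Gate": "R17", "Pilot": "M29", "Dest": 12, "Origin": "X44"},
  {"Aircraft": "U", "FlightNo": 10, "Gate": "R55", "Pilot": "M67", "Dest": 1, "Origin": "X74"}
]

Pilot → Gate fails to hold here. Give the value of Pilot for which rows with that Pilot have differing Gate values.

M78

Pilot=M65: 1 row → Gate = R62 ✓
Pilot=M93: 3 rows → Gate = R17, R17, R17 ✓
Pilot=M13: 1 row → Gate = R66 ✓
Pilot=M78: 2 rows → Gate takes values {R41, R91} — violation
Pilot=M69: 1 row → Gate = R72 ✓
Pilot=M29: 1 row → Gate = R17 ✓
Pilot=M67: 1 row → Gate = R55 ✓
The only Pilot value with inconsistent Gate is Pilot=M78.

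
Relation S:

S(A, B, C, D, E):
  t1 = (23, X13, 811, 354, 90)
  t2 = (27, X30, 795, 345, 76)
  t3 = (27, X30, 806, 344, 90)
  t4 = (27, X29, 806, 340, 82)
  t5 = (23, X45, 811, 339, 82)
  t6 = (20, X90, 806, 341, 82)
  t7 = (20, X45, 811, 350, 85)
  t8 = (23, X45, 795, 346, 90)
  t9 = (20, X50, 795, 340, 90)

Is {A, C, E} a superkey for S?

Yes

All 9 rows have distinct {A, C, E} values, so {A, C, E} → (all attributes) holds and {A, C, E} is a superkey.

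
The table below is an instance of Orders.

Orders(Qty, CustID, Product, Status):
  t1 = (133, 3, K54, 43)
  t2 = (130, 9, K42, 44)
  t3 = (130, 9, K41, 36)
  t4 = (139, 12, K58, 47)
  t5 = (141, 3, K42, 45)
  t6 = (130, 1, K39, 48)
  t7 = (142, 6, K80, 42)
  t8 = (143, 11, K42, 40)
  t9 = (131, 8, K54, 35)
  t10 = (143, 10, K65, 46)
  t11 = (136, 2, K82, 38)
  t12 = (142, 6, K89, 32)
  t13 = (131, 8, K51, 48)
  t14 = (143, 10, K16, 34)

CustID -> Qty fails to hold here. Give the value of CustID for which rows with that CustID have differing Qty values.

3

CustID=3: rows 1, 5 → Qty takes values {133, 141} — violation
CustID=9: rows 2, 3 → Qty = 130, 130 ✓
CustID=12: row 4 → Qty = 139 ✓
CustID=1: row 6 → Qty = 130 ✓
CustID=6: rows 7, 12 → Qty = 142, 142 ✓
CustID=11: row 8 → Qty = 143 ✓
CustID=8: rows 9, 13 → Qty = 131, 131 ✓
CustID=10: rows 10, 14 → Qty = 143, 143 ✓
CustID=2: row 11 → Qty = 136 ✓
The only CustID value with inconsistent Qty is CustID=3.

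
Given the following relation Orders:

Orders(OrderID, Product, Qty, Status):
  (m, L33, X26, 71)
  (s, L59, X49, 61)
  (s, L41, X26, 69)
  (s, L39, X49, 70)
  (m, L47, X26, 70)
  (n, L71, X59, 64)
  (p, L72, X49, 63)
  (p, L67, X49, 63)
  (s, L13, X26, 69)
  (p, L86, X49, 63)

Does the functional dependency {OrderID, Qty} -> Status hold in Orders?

No

(OrderID=m, Qty=X26): 2 rows → Status takes values {71, 70} — violation
(OrderID=s, Qty=X49): 2 rows → Status takes values {61, 70} — violation
(OrderID=s, Qty=X26): 2 rows → Status = 69, 69 ✓
(OrderID=n, Qty=X59): 1 row → Status = 64 ✓
(OrderID=p, Qty=X49): 3 rows → Status = 63, 63, 63 ✓
Two rows agree on {OrderID, Qty} but differ on Status, so {OrderID, Qty} -> Status does not hold.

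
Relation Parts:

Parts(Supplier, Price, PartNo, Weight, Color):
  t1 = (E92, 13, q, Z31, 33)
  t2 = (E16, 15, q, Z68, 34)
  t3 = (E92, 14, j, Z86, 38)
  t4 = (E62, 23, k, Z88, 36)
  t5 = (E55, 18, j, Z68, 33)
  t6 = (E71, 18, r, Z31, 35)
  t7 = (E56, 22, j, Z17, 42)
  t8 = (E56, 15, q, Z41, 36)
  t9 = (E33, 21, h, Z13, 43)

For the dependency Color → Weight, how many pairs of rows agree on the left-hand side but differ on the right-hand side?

Color=33: violating pairs (1,5) — 1 pair.
Color=36: violating pairs (4,8) — 1 pair.

2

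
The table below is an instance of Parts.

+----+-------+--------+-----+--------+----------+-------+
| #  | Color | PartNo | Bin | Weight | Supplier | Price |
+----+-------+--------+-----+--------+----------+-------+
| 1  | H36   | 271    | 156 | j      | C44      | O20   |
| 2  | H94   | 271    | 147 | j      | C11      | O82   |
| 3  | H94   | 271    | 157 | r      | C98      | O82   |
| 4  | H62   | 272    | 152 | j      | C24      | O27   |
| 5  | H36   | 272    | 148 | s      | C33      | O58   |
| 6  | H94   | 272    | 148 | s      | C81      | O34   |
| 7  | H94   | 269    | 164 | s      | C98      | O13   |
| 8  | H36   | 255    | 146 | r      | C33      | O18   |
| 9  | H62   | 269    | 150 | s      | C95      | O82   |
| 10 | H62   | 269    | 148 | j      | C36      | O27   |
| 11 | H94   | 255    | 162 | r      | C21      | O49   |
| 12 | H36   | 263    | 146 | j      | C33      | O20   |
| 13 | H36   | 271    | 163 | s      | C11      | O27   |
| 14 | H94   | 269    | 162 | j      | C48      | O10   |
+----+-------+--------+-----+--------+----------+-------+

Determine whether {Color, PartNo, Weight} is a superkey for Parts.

Yes

All 14 rows have distinct {Color, PartNo, Weight} values, so {Color, PartNo, Weight} → (all attributes) holds and {Color, PartNo, Weight} is a superkey.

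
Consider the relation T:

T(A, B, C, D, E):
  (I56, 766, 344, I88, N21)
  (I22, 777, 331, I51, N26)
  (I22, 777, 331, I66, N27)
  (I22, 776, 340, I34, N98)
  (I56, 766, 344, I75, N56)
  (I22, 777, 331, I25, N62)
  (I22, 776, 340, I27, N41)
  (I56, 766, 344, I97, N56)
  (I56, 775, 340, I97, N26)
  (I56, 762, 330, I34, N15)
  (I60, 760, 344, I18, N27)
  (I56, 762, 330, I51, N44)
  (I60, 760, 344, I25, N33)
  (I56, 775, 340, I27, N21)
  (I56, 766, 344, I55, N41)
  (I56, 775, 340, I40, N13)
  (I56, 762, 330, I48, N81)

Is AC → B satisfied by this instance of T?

Yes

(A=I56, C=344): 4 rows → B = 766, 766, 766, 766 ✓
(A=I22, C=331): 3 rows → B = 777, 777, 777 ✓
(A=I22, C=340): 2 rows → B = 776, 776 ✓
(A=I56, C=340): 3 rows → B = 775, 775, 775 ✓
(A=I56, C=330): 3 rows → B = 762, 762, 762 ✓
(A=I60, C=344): 2 rows → B = 760, 760 ✓
Every AC value is associated with a single B value, so AC → B holds.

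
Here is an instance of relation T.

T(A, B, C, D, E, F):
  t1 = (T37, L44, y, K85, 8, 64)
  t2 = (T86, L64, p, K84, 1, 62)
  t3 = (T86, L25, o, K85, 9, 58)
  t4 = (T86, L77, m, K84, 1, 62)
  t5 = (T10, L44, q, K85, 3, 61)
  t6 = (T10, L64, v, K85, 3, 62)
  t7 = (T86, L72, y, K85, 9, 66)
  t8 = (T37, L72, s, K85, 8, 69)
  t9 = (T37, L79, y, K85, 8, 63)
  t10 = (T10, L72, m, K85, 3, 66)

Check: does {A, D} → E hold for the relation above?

Yes

(A=T37, D=K85): rows 1, 8, 9 → E = 8, 8, 8 ✓
(A=T86, D=K84): rows 2, 4 → E = 1, 1 ✓
(A=T86, D=K85): rows 3, 7 → E = 9, 9 ✓
(A=T10, D=K85): rows 5, 6, 10 → E = 3, 3, 3 ✓
Every {A, D} value is associated with a single E value, so {A, D} → E holds.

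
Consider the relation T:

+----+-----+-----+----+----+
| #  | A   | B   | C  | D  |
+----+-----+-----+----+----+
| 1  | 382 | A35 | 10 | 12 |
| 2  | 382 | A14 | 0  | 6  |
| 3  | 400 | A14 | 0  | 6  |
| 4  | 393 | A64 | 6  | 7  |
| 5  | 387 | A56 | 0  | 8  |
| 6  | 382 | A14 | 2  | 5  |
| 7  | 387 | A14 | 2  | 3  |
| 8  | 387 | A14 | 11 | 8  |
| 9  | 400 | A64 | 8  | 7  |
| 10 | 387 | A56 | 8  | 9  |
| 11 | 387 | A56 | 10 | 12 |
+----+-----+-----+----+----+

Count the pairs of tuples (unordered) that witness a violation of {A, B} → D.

(A=382, B=A14): violating pairs (2,6) — 1 pair.
(A=387, B=A56): violating pairs (5,10), (5,11), (10,11) — 3 pairs.
(A=387, B=A14): violating pairs (7,8) — 1 pair.

5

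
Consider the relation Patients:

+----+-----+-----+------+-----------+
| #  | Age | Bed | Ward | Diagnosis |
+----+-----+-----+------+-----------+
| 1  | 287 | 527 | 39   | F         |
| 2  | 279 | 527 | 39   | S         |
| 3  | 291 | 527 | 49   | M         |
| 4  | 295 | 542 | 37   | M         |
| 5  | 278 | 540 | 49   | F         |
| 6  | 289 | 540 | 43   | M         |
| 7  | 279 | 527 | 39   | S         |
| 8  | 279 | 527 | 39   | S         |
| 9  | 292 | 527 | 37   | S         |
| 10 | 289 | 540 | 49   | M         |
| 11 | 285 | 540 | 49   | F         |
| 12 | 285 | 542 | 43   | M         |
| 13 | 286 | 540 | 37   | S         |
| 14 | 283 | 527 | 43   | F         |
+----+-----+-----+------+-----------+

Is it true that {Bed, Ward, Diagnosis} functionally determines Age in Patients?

(Bed=527, Ward=39, Diagnosis=F): row 1 → Age = 287 ✓
(Bed=527, Ward=39, Diagnosis=S): rows 2, 7, 8 → Age = 279, 279, 279 ✓
(Bed=527, Ward=49, Diagnosis=M): row 3 → Age = 291 ✓
(Bed=542, Ward=37, Diagnosis=M): row 4 → Age = 295 ✓
(Bed=540, Ward=49, Diagnosis=F): rows 5, 11 → Age takes values {278, 285} — violation
(Bed=540, Ward=43, Diagnosis=M): row 6 → Age = 289 ✓
(Bed=527, Ward=37, Diagnosis=S): row 9 → Age = 292 ✓
(Bed=540, Ward=49, Diagnosis=M): row 10 → Age = 289 ✓
(Bed=542, Ward=43, Diagnosis=M): row 12 → Age = 285 ✓
(Bed=540, Ward=37, Diagnosis=S): row 13 → Age = 286 ✓
(Bed=527, Ward=43, Diagnosis=F): row 14 → Age = 283 ✓
Two rows agree on {Bed, Ward, Diagnosis} but differ on Age, so {Bed, Ward, Diagnosis} → Age does not hold.

No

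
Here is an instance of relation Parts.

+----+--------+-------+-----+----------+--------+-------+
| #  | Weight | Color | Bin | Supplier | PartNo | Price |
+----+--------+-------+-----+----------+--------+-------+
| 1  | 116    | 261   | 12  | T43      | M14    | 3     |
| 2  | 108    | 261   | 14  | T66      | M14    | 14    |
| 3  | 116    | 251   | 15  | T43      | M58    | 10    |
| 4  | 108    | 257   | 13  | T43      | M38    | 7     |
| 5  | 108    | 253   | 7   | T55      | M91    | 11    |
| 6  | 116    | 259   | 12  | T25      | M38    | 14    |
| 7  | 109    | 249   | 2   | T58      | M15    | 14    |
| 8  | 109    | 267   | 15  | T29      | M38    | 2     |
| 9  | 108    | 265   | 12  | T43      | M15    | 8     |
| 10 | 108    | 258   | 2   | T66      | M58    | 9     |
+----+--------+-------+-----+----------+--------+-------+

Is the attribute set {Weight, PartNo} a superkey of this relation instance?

Yes

All 10 rows have distinct {Weight, PartNo} values, so {Weight, PartNo} → (all attributes) holds and {Weight, PartNo} is a superkey.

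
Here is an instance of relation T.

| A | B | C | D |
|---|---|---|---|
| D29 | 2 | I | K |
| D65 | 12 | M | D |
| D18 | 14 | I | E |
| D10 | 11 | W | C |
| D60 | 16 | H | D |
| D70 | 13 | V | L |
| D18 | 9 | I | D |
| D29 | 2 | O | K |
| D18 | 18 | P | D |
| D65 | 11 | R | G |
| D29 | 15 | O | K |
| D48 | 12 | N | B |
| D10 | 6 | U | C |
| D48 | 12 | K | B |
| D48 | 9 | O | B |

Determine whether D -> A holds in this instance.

No

D=K: 3 rows → A = D29, D29, D29 ✓
D=D: 4 rows → A takes values {D65, D60, D18} — violation
D=E: 1 row → A = D18 ✓
D=C: 2 rows → A = D10, D10 ✓
D=L: 1 row → A = D70 ✓
D=G: 1 row → A = D65 ✓
D=B: 3 rows → A = D48, D48, D48 ✓
Two rows agree on D but differ on A, so D -> A does not hold.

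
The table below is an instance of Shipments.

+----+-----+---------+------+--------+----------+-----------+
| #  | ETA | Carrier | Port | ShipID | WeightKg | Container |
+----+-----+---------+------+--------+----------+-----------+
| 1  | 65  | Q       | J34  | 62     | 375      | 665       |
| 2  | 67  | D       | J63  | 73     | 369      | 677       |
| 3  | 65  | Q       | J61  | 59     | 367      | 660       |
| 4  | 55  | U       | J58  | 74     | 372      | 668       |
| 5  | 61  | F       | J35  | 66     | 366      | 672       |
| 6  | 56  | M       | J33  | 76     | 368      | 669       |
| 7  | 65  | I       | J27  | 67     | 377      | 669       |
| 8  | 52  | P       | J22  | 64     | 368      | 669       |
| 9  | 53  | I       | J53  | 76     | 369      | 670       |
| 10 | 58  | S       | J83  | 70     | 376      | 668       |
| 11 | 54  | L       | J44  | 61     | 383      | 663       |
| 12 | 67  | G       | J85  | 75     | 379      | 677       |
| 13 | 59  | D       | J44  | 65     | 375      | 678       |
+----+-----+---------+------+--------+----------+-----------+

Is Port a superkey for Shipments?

No

Rows 11 and 13 have the same Port value Port=J44 but are distinct tuples, so Port does not determine every attribute — not a superkey.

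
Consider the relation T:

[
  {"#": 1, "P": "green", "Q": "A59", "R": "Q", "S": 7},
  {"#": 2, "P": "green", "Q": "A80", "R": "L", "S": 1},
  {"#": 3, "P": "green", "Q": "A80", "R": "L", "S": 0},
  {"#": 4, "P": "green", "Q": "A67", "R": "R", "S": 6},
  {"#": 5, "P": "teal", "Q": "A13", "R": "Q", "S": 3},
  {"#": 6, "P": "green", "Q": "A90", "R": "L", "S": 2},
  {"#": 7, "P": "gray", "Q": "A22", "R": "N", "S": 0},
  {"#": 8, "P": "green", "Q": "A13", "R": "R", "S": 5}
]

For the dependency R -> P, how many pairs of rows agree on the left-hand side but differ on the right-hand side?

R=Q: violating pairs (1,5) — 1 pair.
R=L: all 3 rows agree on P — 0 pairs.
R=R: all 2 rows agree on P — 0 pairs.

1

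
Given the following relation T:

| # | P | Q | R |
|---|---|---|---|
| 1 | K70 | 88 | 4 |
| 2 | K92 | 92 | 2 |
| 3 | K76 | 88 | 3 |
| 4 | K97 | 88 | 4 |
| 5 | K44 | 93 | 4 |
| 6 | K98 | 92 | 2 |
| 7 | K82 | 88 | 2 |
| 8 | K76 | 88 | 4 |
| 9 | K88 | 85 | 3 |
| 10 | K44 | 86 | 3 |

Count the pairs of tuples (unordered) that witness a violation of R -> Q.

8

R=4: violating pairs (1,5), (4,5), (5,8) — 3 pairs.
R=2: violating pairs (2,7), (6,7) — 2 pairs.
R=3: violating pairs (3,9), (3,10), (9,10) — 3 pairs.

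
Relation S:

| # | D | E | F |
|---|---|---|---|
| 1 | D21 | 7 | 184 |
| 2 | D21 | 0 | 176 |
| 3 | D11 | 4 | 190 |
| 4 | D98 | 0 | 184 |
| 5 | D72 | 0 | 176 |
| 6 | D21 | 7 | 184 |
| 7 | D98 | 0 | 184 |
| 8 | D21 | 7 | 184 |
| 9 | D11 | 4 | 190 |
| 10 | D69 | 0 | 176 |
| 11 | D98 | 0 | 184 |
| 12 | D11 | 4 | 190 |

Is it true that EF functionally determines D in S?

No

(E=7, F=184): rows 1, 6, 8 → D = D21, D21, D21 ✓
(E=0, F=176): rows 2, 5, 10 → D takes values {D21, D72, D69} — violation
(E=4, F=190): rows 3, 9, 12 → D = D11, D11, D11 ✓
(E=0, F=184): rows 4, 7, 11 → D = D98, D98, D98 ✓
Two rows agree on EF but differ on D, so EF → D does not hold.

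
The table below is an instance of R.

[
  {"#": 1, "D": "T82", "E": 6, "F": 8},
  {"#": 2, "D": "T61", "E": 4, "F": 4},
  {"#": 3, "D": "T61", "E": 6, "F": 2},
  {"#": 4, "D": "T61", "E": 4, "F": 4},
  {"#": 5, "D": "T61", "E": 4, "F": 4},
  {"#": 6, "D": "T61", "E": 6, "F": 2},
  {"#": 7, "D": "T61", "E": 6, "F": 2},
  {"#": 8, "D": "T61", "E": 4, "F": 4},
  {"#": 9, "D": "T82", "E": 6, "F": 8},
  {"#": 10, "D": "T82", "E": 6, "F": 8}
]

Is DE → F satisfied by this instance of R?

Yes

(D=T82, E=6): rows 1, 9, 10 → F = 8, 8, 8 ✓
(D=T61, E=4): rows 2, 4, 5, 8 → F = 4, 4, 4, 4 ✓
(D=T61, E=6): rows 3, 6, 7 → F = 2, 2, 2 ✓
Every DE value is associated with a single F value, so DE → F holds.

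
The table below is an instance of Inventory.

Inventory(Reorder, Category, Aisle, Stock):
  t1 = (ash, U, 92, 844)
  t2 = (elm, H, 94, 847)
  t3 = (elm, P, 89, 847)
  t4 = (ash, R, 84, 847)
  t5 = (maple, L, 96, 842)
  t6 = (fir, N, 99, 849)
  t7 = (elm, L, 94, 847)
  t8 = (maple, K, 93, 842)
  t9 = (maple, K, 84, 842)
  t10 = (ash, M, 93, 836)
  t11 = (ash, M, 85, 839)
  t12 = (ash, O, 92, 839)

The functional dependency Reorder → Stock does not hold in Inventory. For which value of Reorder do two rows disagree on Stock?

Reorder=ash: rows 1, 4, 10, 11, 12 → Stock takes values {844, 847, 836, 839} — violation
Reorder=elm: rows 2, 3, 7 → Stock = 847, 847, 847 ✓
Reorder=maple: rows 5, 8, 9 → Stock = 842, 842, 842 ✓
Reorder=fir: row 6 → Stock = 849 ✓
The only Reorder value with inconsistent Stock is Reorder=ash.

ash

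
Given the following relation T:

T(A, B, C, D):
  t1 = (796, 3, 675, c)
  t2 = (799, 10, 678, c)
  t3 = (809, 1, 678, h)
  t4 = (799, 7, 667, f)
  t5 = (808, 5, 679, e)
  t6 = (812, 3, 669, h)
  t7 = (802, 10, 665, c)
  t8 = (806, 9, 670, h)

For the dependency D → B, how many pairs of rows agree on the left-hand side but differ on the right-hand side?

5

D=c: violating pairs (1,2), (1,7) — 2 pairs.
D=h: violating pairs (3,6), (3,8), (6,8) — 3 pairs.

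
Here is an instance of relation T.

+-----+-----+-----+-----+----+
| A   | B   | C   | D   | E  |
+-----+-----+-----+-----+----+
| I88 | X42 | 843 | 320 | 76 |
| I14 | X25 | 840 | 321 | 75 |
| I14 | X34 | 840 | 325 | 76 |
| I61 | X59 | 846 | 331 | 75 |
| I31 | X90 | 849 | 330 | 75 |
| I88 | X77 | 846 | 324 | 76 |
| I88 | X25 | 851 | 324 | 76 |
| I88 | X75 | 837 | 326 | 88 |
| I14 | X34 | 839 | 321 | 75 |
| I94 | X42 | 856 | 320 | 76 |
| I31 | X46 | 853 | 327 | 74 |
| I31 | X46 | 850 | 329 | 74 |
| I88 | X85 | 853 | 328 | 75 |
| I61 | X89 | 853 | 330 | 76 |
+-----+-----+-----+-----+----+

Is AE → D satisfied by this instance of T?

No

(A=I88, E=76): 3 rows → D takes values {320, 324} — violation
(A=I14, E=75): 2 rows → D = 321, 321 ✓
(A=I14, E=76): 1 row → D = 325 ✓
(A=I61, E=75): 1 row → D = 331 ✓
(A=I31, E=75): 1 row → D = 330 ✓
(A=I88, E=88): 1 row → D = 326 ✓
(A=I94, E=76): 1 row → D = 320 ✓
(A=I31, E=74): 2 rows → D takes values {327, 329} — violation
(A=I88, E=75): 1 row → D = 328 ✓
(A=I61, E=76): 1 row → D = 330 ✓
Two rows agree on AE but differ on D, so AE → D does not hold.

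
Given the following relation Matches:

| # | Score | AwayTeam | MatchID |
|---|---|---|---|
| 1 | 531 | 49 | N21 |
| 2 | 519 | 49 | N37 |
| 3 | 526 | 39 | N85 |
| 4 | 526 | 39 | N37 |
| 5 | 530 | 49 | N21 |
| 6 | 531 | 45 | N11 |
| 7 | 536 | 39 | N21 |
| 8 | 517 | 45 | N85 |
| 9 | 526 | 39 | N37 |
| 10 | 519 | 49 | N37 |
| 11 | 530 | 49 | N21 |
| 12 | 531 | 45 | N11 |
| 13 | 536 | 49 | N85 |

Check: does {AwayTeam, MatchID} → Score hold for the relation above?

No

(AwayTeam=49, MatchID=N21): rows 1, 5, 11 → Score takes values {531, 530} — violation
(AwayTeam=49, MatchID=N37): rows 2, 10 → Score = 519, 519 ✓
(AwayTeam=39, MatchID=N85): row 3 → Score = 526 ✓
(AwayTeam=39, MatchID=N37): rows 4, 9 → Score = 526, 526 ✓
(AwayTeam=45, MatchID=N11): rows 6, 12 → Score = 531, 531 ✓
(AwayTeam=39, MatchID=N21): row 7 → Score = 536 ✓
(AwayTeam=45, MatchID=N85): row 8 → Score = 517 ✓
(AwayTeam=49, MatchID=N85): row 13 → Score = 536 ✓
Two rows agree on {AwayTeam, MatchID} but differ on Score, so {AwayTeam, MatchID} → Score does not hold.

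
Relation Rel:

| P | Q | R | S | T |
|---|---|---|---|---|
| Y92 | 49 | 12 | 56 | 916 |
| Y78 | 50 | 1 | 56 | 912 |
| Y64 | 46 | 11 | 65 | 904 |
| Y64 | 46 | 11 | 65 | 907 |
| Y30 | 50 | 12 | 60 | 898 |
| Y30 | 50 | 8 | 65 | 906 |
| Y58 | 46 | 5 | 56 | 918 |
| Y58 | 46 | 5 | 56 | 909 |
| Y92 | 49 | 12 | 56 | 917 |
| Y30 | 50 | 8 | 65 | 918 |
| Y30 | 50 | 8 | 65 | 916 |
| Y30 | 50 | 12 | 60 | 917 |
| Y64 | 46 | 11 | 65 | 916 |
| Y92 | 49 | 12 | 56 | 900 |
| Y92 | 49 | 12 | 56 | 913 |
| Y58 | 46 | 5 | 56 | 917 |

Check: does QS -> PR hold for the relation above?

(Q=49, S=56): 4 rows → {P,R} = (Y92, 12), (Y92, 12), (Y92, 12), (Y92, 12) ✓
(Q=50, S=56): 1 row → {P,R} = (Y78, 1) ✓
(Q=46, S=65): 3 rows → {P,R} = (Y64, 11), (Y64, 11), (Y64, 11) ✓
(Q=50, S=60): 2 rows → {P,R} = (Y30, 12), (Y30, 12) ✓
(Q=50, S=65): 3 rows → {P,R} = (Y30, 8), (Y30, 8), (Y30, 8) ✓
(Q=46, S=56): 3 rows → {P,R} = (Y58, 5), (Y58, 5), (Y58, 5) ✓
Every QS value is associated with a single PR value, so QS -> PR holds.

Yes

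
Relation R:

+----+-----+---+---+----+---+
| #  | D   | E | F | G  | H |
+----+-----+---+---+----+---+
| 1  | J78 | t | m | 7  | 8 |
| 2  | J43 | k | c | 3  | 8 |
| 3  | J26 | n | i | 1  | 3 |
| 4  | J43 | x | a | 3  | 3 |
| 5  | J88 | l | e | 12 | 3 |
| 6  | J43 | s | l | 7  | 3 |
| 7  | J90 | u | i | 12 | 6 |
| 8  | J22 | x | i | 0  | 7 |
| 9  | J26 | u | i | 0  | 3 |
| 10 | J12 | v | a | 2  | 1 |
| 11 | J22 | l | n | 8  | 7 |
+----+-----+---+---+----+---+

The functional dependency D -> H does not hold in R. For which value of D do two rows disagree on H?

J43

D=J78: row 1 → H = 8 ✓
D=J43: rows 2, 4, 6 → H takes values {8, 3} — violation
D=J26: rows 3, 9 → H = 3, 3 ✓
D=J88: row 5 → H = 3 ✓
D=J90: row 7 → H = 6 ✓
D=J22: rows 8, 11 → H = 7, 7 ✓
D=J12: row 10 → H = 1 ✓
The only D value with inconsistent H is D=J43.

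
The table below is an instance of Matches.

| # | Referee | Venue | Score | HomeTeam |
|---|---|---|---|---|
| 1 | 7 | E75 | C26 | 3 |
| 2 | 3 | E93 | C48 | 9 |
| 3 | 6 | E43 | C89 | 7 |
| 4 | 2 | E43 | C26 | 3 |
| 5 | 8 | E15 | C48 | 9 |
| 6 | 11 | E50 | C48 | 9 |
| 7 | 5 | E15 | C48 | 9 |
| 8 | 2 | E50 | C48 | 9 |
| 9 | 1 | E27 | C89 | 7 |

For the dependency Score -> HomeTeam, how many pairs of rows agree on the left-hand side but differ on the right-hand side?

Score=C26: all 2 rows agree on HomeTeam — 0 pairs.
Score=C48: all 5 rows agree on HomeTeam — 0 pairs.
Score=C89: all 2 rows agree on HomeTeam — 0 pairs.

0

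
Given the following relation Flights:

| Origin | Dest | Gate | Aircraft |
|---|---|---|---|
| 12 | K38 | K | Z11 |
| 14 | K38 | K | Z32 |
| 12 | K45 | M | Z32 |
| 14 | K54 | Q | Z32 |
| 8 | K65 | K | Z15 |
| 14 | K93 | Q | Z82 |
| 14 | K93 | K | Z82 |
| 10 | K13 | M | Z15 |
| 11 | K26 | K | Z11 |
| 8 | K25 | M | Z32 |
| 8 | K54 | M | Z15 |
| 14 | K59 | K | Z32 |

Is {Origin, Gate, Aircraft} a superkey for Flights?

Two distinct rows share (Origin=14, Gate=K, Aircraft=Z32), so {Origin, Gate, Aircraft} does not determine every attribute — not a superkey.

No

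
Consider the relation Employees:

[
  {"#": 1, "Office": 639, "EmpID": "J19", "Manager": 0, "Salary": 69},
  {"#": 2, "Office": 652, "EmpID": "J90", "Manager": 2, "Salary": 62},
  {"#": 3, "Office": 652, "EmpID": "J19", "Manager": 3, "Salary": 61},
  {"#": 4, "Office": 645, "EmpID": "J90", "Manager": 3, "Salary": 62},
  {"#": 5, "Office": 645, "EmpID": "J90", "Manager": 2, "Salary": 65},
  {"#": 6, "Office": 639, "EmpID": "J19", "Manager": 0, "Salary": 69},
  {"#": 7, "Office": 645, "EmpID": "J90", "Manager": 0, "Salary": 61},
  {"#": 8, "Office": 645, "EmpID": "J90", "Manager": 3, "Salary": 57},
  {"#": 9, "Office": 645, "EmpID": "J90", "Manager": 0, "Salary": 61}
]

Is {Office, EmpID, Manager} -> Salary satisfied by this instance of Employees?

(Office=639, EmpID=J19, Manager=0): rows 1, 6 → Salary = 69, 69 ✓
(Office=652, EmpID=J90, Manager=2): row 2 → Salary = 62 ✓
(Office=652, EmpID=J19, Manager=3): row 3 → Salary = 61 ✓
(Office=645, EmpID=J90, Manager=3): rows 4, 8 → Salary takes values {62, 57} — violation
(Office=645, EmpID=J90, Manager=2): row 5 → Salary = 65 ✓
(Office=645, EmpID=J90, Manager=0): rows 7, 9 → Salary = 61, 61 ✓
Two rows agree on {Office, EmpID, Manager} but differ on Salary, so {Office, EmpID, Manager} -> Salary does not hold.

No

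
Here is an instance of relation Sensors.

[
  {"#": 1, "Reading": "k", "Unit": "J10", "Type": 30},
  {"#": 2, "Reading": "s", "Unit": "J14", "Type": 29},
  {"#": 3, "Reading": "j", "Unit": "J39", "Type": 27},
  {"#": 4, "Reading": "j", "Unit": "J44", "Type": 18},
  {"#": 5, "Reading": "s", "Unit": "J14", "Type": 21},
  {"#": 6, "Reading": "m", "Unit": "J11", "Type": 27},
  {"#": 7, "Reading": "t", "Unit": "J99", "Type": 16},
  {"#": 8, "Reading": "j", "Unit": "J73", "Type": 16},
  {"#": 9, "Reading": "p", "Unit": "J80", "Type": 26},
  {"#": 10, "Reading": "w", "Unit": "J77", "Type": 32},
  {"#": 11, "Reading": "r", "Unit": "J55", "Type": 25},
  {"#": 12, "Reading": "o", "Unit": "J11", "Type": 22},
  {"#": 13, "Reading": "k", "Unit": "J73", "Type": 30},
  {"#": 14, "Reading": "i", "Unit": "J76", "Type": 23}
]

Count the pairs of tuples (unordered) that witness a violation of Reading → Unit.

4

Reading=k: violating pairs (1,13) — 1 pair.
Reading=s: all 2 rows agree on Unit — 0 pairs.
Reading=j: violating pairs (3,4), (3,8), (4,8) — 3 pairs.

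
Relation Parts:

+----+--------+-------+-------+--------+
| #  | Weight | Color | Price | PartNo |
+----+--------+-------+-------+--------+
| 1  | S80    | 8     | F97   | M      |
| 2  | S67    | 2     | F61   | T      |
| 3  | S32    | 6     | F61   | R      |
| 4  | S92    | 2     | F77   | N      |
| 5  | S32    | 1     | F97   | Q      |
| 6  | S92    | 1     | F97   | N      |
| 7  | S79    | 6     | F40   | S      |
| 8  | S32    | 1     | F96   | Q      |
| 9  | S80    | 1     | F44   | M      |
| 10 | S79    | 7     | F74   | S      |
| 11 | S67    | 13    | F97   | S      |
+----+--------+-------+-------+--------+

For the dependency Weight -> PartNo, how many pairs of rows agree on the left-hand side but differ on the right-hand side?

Weight=S80: all 2 rows agree on PartNo — 0 pairs.
Weight=S67: violating pairs (2,11) — 1 pair.
Weight=S32: violating pairs (3,5), (3,8) — 2 pairs.
Weight=S92: all 2 rows agree on PartNo — 0 pairs.
Weight=S79: all 2 rows agree on PartNo — 0 pairs.

3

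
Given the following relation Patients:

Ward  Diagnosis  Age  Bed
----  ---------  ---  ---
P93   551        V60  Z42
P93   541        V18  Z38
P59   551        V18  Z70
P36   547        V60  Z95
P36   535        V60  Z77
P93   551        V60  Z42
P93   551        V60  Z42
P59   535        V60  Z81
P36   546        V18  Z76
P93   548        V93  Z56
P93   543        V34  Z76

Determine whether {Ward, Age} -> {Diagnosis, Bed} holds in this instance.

No

(Ward=P93, Age=V60): 3 rows → {Diagnosis,Bed} = (551, Z42), (551, Z42), (551, Z42) ✓
(Ward=P93, Age=V18): 1 row → {Diagnosis,Bed} = (541, Z38) ✓
(Ward=P59, Age=V18): 1 row → {Diagnosis,Bed} = (551, Z70) ✓
(Ward=P36, Age=V60): 2 rows → {Diagnosis,Bed} takes values {(547, Z95), (535, Z77)} — violation
(Ward=P59, Age=V60): 1 row → {Diagnosis,Bed} = (535, Z81) ✓
(Ward=P36, Age=V18): 1 row → {Diagnosis,Bed} = (546, Z76) ✓
(Ward=P93, Age=V93): 1 row → {Diagnosis,Bed} = (548, Z56) ✓
(Ward=P93, Age=V34): 1 row → {Diagnosis,Bed} = (543, Z76) ✓
Two rows agree on {Ward, Age} but differ on {Diagnosis, Bed}, so {Ward, Age} -> {Diagnosis, Bed} does not hold.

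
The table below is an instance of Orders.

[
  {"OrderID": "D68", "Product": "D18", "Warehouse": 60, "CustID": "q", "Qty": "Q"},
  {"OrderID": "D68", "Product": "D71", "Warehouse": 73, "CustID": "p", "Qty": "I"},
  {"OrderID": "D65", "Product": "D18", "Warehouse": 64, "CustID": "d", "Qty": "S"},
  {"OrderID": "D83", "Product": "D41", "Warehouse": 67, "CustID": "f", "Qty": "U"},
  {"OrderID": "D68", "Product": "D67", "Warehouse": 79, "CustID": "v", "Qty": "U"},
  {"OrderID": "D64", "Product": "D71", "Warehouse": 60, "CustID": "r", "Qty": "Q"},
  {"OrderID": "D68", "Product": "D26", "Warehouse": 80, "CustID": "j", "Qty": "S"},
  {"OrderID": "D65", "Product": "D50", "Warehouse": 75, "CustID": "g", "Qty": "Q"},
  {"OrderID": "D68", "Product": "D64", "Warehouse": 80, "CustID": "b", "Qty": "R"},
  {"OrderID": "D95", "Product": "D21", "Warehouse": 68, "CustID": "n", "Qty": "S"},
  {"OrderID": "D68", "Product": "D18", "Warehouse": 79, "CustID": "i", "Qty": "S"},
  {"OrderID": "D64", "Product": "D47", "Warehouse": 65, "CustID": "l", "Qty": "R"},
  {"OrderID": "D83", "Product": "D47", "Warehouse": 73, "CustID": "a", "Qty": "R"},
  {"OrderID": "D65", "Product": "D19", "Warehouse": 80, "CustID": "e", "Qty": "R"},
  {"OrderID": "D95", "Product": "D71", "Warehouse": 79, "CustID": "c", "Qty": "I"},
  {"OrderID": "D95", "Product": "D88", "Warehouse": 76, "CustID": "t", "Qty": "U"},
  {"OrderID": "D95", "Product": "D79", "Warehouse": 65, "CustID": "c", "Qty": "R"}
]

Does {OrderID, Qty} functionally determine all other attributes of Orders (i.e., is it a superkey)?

Two distinct rows share (OrderID=D68, Qty=S), so {OrderID, Qty} does not determine every attribute — not a superkey.

No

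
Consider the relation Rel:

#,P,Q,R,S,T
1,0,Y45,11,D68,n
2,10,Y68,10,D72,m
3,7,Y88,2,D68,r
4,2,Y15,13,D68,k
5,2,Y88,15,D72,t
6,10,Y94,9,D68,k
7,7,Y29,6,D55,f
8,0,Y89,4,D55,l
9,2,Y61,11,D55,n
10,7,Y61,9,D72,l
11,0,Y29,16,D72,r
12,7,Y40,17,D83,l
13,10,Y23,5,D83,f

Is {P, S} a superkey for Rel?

All 13 rows have distinct {P, S} values, so {P, S} → (all attributes) holds and {P, S} is a superkey.

Yes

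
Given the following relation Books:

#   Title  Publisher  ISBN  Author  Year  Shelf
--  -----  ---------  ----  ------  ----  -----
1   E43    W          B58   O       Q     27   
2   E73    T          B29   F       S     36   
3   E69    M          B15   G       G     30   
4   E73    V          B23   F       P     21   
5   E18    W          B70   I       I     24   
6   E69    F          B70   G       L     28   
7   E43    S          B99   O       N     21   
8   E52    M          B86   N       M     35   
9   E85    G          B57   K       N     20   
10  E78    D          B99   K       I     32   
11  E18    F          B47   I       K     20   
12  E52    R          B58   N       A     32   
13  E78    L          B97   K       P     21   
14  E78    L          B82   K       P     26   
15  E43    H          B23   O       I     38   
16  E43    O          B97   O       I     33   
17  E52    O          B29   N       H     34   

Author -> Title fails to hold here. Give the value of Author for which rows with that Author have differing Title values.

K

Author=O: rows 1, 7, 15, 16 → Title = E43, E43, E43, E43 ✓
Author=F: rows 2, 4 → Title = E73, E73 ✓
Author=G: rows 3, 6 → Title = E69, E69 ✓
Author=I: rows 5, 11 → Title = E18, E18 ✓
Author=N: rows 8, 12, 17 → Title = E52, E52, E52 ✓
Author=K: rows 9, 10, 13, 14 → Title takes values {E85, E78} — violation
The only Author value with inconsistent Title is Author=K.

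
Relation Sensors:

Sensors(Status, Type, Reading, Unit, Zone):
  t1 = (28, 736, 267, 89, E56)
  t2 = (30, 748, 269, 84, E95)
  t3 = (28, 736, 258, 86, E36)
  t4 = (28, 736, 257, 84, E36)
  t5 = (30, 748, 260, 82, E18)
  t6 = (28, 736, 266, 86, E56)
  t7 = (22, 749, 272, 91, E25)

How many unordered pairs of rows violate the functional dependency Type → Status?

Type=736: all 4 rows agree on Status — 0 pairs.
Type=748: all 2 rows agree on Status — 0 pairs.

0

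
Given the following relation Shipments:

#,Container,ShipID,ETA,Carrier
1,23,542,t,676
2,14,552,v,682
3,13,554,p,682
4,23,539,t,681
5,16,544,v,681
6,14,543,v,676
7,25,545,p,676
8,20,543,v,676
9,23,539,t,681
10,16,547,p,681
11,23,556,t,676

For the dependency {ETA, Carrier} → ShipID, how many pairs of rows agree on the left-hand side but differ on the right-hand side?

(ETA=t, Carrier=676): violating pairs (1,11) — 1 pair.
(ETA=t, Carrier=681): all 2 rows agree on ShipID — 0 pairs.
(ETA=v, Carrier=676): all 2 rows agree on ShipID — 0 pairs.

1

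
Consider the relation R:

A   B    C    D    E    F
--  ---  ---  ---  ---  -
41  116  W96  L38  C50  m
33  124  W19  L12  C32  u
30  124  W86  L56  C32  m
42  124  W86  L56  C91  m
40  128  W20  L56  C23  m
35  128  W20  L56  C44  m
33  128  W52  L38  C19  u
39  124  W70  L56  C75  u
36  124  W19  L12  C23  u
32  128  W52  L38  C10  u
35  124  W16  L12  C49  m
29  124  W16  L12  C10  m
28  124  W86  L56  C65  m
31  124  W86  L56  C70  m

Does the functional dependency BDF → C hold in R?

Yes

(B=116, D=L38, F=m): 1 row → C = W96 ✓
(B=124, D=L12, F=u): 2 rows → C = W19, W19 ✓
(B=124, D=L56, F=m): 4 rows → C = W86, W86, W86, W86 ✓
(B=128, D=L56, F=m): 2 rows → C = W20, W20 ✓
(B=128, D=L38, F=u): 2 rows → C = W52, W52 ✓
(B=124, D=L56, F=u): 1 row → C = W70 ✓
(B=124, D=L12, F=m): 2 rows → C = W16, W16 ✓
Every BDF value is associated with a single C value, so BDF → C holds.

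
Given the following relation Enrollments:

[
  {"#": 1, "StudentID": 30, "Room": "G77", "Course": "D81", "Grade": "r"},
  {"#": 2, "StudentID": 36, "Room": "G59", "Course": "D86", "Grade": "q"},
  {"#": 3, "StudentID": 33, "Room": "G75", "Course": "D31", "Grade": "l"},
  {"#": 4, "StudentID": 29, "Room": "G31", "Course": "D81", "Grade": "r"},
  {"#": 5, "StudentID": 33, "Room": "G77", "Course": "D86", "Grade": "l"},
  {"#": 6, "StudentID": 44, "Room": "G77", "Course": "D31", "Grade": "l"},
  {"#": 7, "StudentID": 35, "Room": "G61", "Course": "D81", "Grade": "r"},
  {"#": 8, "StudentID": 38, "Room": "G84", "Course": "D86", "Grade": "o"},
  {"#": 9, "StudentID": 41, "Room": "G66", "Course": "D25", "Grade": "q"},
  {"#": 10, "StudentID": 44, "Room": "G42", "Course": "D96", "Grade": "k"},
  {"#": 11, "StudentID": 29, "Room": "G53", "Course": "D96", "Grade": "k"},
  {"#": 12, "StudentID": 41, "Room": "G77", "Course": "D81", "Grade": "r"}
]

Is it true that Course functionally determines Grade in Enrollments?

No

Course=D81: rows 1, 4, 7, 12 → Grade = r, r, r, r ✓
Course=D86: rows 2, 5, 8 → Grade takes values {q, l, o} — violation
Course=D31: rows 3, 6 → Grade = l, l ✓
Course=D25: row 9 → Grade = q ✓
Course=D96: rows 10, 11 → Grade = k, k ✓
Two rows agree on Course but differ on Grade, so Course → Grade does not hold.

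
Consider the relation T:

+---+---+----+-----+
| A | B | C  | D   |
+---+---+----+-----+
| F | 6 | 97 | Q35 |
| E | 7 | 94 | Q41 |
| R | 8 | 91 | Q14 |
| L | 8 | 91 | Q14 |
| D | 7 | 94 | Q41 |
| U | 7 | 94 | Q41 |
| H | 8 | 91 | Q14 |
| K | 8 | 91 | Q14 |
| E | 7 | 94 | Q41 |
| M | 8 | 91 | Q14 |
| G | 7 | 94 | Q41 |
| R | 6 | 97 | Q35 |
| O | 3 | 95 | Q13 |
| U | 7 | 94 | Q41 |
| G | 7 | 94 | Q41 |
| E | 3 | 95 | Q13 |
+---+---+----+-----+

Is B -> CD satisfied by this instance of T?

Yes

B=6: 2 rows → {C,D} = (97, Q35), (97, Q35) ✓
B=7: 7 rows → {C,D} = (94, Q41), (94, Q41), (94, Q41), (94, Q41), (94, Q41), (94, Q41), (94, Q41) ✓
B=8: 5 rows → {C,D} = (91, Q14), (91, Q14), (91, Q14), (91, Q14), (91, Q14) ✓
B=3: 2 rows → {C,D} = (95, Q13), (95, Q13) ✓
Every B value is associated with a single CD value, so B -> CD holds.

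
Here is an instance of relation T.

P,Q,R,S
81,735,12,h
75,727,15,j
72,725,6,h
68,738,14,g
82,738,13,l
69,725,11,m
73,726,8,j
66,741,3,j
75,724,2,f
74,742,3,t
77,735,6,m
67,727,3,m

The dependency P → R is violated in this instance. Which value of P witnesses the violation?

P=81: 1 row → R = 12 ✓
P=75: 2 rows → R takes values {15, 2} — violation
P=72: 1 row → R = 6 ✓
P=68: 1 row → R = 14 ✓
P=82: 1 row → R = 13 ✓
P=69: 1 row → R = 11 ✓
P=73: 1 row → R = 8 ✓
P=66: 1 row → R = 3 ✓
P=74: 1 row → R = 3 ✓
P=77: 1 row → R = 6 ✓
P=67: 1 row → R = 3 ✓
The only P value with inconsistent R is P=75.

75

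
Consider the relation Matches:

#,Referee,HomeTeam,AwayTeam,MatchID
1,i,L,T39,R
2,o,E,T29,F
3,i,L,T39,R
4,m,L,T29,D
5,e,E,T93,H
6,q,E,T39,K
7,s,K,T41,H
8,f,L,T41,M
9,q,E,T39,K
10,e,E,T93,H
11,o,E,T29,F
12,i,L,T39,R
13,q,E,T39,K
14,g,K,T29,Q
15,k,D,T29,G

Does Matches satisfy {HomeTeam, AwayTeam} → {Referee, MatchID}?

Yes

(HomeTeam=L, AwayTeam=T39): rows 1, 3, 12 → {Referee,MatchID} = (i, R), (i, R), (i, R) ✓
(HomeTeam=E, AwayTeam=T29): rows 2, 11 → {Referee,MatchID} = (o, F), (o, F) ✓
(HomeTeam=L, AwayTeam=T29): row 4 → {Referee,MatchID} = (m, D) ✓
(HomeTeam=E, AwayTeam=T93): rows 5, 10 → {Referee,MatchID} = (e, H), (e, H) ✓
(HomeTeam=E, AwayTeam=T39): rows 6, 9, 13 → {Referee,MatchID} = (q, K), (q, K), (q, K) ✓
(HomeTeam=K, AwayTeam=T41): row 7 → {Referee,MatchID} = (s, H) ✓
(HomeTeam=L, AwayTeam=T41): row 8 → {Referee,MatchID} = (f, M) ✓
(HomeTeam=K, AwayTeam=T29): row 14 → {Referee,MatchID} = (g, Q) ✓
(HomeTeam=D, AwayTeam=T29): row 15 → {Referee,MatchID} = (k, G) ✓
Every {HomeTeam, AwayTeam} value is associated with a single {Referee, MatchID} value, so {HomeTeam, AwayTeam} → {Referee, MatchID} holds.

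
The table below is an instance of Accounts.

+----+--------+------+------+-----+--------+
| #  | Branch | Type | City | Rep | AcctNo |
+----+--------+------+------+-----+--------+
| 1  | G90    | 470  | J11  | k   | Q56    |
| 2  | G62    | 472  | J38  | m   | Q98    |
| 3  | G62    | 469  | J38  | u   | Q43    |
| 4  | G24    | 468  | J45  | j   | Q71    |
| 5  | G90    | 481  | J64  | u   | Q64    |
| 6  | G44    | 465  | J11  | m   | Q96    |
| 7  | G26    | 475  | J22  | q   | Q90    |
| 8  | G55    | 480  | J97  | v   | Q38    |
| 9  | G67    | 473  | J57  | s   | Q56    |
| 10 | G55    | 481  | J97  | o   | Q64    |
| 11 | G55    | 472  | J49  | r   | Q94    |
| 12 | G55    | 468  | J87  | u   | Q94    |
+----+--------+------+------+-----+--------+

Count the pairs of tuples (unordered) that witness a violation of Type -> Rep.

3

Type=472: violating pairs (2,11) — 1 pair.
Type=468: violating pairs (4,12) — 1 pair.
Type=481: violating pairs (5,10) — 1 pair.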